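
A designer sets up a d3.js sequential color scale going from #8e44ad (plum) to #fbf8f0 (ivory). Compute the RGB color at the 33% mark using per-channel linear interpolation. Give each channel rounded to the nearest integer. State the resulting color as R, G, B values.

(178, 127, 195)

#8e44ad → (142, 68, 173); #fbf8f0 → (251, 248, 240).
33% corresponds to t = 0.33.
R = 142 + 0.33 × (251 − 142) = 142 + 0.33 × 109 = 177.97 → 178
G = 68 + 0.33 × (248 − 68) = 68 + 0.33 × 180 = 127.4 → 127
B = 173 + 0.33 × (240 − 173) = 173 + 0.33 × 67 = 195.11 → 195
So the blended color is (178, 127, 195), about #b27fc3.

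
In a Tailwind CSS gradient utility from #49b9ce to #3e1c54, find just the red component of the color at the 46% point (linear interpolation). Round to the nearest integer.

R₁ = 73 (from #49b9ce), R₂ = 62 (from #3e1c54).
R = 73 + 0.46 × (62 − 73) = 67.94 → 68

68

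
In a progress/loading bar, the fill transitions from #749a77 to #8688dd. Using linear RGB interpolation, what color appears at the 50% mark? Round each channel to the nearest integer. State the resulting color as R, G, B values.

(125, 145, 170)

#749a77 → (116, 154, 119); #8688dd → (134, 136, 221).
50% corresponds to t = 0.5.
R = 116 + 0.5 × (134 − 116) = 116 + 0.5 × 18 = 125 → 125
G = 154 + 0.5 × (136 − 154) = 154 + 0.5 × -18 = 145 → 145
B = 119 + 0.5 × (221 − 119) = 119 + 0.5 × 102 = 170 → 170
So the blended color is (125, 145, 170), about #7d91aa.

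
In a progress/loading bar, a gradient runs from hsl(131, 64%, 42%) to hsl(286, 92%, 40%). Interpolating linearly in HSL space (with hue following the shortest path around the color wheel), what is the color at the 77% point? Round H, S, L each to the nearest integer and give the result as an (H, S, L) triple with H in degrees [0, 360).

Hue arc: Δh = 286 − 131 = 155° (|Δh| ≤ 180, already the shorter path).
H = 131 + 0.77 × (155) = 250.35 → 250°
S = 64 + 0.77 × (92 − 64) = 85.56 → 86%
L = 42 + 0.77 × (40 − 42) = 40.46 → 40%

(250, 86, 40)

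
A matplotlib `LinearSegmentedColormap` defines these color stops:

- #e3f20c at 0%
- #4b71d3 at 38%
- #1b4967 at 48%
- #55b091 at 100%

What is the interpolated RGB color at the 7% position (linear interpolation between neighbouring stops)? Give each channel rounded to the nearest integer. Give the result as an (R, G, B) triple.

(199, 218, 49)

7% lies between the 0% and 38% stops, so the local fraction is t = (7 − 0)/(38 − 0) = 7/38 ≈ 0.1842.
#e3f20c → (227, 242, 12); #4b71d3 → (75, 113, 211).
R = 227 + 0.1842 × (75 − 227) = 199.002 → 199
G = 242 + 0.1842 × (113 − 242) = 218.238 → 218
B = 12 + 0.1842 × (211 − 12) = 48.656 → 49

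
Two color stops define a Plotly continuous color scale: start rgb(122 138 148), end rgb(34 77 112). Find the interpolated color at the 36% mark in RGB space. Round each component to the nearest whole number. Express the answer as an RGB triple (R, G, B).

36% corresponds to t = 0.36.
R = 122 + 0.36 × (34 − 122) = 122 + 0.36 × -88 = 90.32 → 90
G = 138 + 0.36 × (77 − 138) = 138 + 0.36 × -61 = 116.04 → 116
B = 148 + 0.36 × (112 − 148) = 148 + 0.36 × -36 = 135.04 → 135
So the blended color is (90, 116, 135), about #5a7487.

(90, 116, 135)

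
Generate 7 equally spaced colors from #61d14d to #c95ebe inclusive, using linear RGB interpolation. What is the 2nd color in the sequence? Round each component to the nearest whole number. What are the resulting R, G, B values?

(114, 190, 96)

With 7 swatches and endpoints inclusive, swatch 2 sits at t = (2 − 1)/(7 − 1) = 1/6 ≈ 0.1667.
#61d14d → (97, 209, 77); #c95ebe → (201, 94, 190).
R = 97 + 0.1667 × (201 − 97) = 114.337 → 114
G = 209 + 0.1667 × (94 − 209) = 189.829 → 190
B = 77 + 0.1667 × (190 − 77) = 95.837 → 96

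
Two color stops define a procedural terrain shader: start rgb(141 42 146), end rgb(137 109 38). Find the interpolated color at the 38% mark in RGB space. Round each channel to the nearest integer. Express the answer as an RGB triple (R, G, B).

(139, 67, 105)

38% corresponds to t = 0.38.
R = 141 + 0.38 × (137 − 141) = 141 + 0.38 × -4 = 139.48 → 139
G = 42 + 0.38 × (109 − 42) = 42 + 0.38 × 67 = 67.46 → 67
B = 146 + 0.38 × (38 − 146) = 146 + 0.38 × -108 = 104.96 → 105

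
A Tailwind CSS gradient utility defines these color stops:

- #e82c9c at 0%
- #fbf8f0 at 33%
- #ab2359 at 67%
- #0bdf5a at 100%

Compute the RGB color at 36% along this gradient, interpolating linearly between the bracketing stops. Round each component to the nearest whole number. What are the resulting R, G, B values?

36% lies between the 33% and 67% stops, so the local fraction is t = (36 − 33)/(67 − 33) = 3/34 ≈ 0.0882.
#fbf8f0 → (251, 248, 240); #ab2359 → (171, 35, 89).
R = 251 + 0.0882 × (171 − 251) = 243.944 → 244
G = 248 + 0.0882 × (35 − 248) = 229.213 → 229
B = 240 + 0.0882 × (89 − 240) = 226.682 → 227

(244, 229, 227)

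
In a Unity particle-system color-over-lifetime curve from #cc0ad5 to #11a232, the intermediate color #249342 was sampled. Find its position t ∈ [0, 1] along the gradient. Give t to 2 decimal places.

Invert the lerp on the R channel (largest span, 187): t = (36 − 204) / (17 − 204) = -168/-187 = 0.8984.
Check on G: (147 − 10)/(162 − 10) = 0.9013 ✓

0.90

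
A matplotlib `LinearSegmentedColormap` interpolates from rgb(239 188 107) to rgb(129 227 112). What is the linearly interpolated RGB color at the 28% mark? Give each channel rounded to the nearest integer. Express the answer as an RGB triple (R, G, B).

28% corresponds to t = 0.28.
R = 239 + 0.28 × (129 − 239) = 239 + 0.28 × -110 = 208.2 → 208
G = 188 + 0.28 × (227 − 188) = 188 + 0.28 × 39 = 198.92 → 199
B = 107 + 0.28 × (112 − 107) = 107 + 0.28 × 5 = 108.4 → 108

(208, 199, 108)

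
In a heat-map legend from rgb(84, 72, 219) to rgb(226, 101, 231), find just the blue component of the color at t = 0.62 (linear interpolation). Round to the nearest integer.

226

B = 219 + 0.62 × (231 − 219) = 226.44 → 226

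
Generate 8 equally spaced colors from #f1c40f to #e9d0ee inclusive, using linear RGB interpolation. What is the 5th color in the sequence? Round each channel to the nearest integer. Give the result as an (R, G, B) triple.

(236, 203, 142)

With 8 swatches and endpoints inclusive, swatch 5 sits at t = (5 − 1)/(8 − 1) = 4/7 ≈ 0.5714.
#f1c40f → (241, 196, 15); #e9d0ee → (233, 208, 238).
R = 241 + 0.5714 × (233 − 241) = 236.429 → 236
G = 196 + 0.5714 × (208 − 196) = 202.857 → 203
B = 15 + 0.5714 × (238 − 15) = 142.422 → 142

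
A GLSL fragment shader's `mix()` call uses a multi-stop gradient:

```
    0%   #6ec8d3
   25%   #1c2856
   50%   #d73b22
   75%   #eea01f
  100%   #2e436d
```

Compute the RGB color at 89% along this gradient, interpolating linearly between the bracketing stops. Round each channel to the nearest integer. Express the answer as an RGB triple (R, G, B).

89% lies between the 75% and 100% stops, so the local fraction is t = (89 − 75)/(100 − 75) = 14/25 ≈ 0.56.
#eea01f → (238, 160, 31); #2e436d → (46, 67, 109).
R = 238 + 0.56 × (46 − 238) = 130.48 → 130
G = 160 + 0.56 × (67 − 160) = 107.92 → 108
B = 31 + 0.56 × (109 − 31) = 74.68 → 75

(130, 108, 75)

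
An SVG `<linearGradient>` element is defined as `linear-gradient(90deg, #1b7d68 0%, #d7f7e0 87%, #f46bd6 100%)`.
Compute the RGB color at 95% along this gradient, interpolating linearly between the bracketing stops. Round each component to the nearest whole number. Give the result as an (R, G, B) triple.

(233, 161, 218)

95% lies between the 87% and 100% stops, so the local fraction is t = (95 − 87)/(100 − 87) = 8/13 ≈ 0.6154.
#d7f7e0 → (215, 247, 224); #f46bd6 → (244, 107, 214).
R = 215 + 0.6154 × (244 − 215) = 232.847 → 233
G = 247 + 0.6154 × (107 − 247) = 160.844 → 161
B = 224 + 0.6154 × (214 − 224) = 217.846 → 218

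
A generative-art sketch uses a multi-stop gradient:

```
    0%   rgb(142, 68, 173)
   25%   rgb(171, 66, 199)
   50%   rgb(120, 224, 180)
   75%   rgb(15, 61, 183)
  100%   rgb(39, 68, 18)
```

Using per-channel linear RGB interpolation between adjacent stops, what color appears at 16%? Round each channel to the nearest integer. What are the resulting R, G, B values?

(161, 67, 190)

16% lies between the 0% and 25% stops, so the local fraction is t = (16 − 0)/(25 − 0) = 16/25 ≈ 0.64.
R = 142 + 0.64 × (171 − 142) = 160.56 → 161
G = 68 + 0.64 × (66 − 68) = 66.72 → 67
B = 173 + 0.64 × (199 − 173) = 189.64 → 190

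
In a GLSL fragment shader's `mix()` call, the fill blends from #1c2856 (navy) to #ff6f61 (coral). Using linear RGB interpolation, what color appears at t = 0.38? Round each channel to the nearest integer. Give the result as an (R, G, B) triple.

#1c2856 → (28, 40, 86); #ff6f61 → (255, 111, 97).
R = 28 + 0.38 × (255 − 28) = 28 + 0.38 × 227 = 114.26 → 114
G = 40 + 0.38 × (111 − 40) = 40 + 0.38 × 71 = 66.98 → 67
B = 86 + 0.38 × (97 − 86) = 86 + 0.38 × 11 = 90.18 → 90

(114, 67, 90)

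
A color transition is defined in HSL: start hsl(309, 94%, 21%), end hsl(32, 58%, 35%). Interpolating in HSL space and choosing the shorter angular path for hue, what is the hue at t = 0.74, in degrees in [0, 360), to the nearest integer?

Hue: 32 − 309 = -277°, but |-277| > 180 so the shorter arc goes the other way: Δh = -277 + 360 = 83°.
H = 309 + 0.74 × (83) = 370.42 → 370 → 370 mod 360 = 10°

10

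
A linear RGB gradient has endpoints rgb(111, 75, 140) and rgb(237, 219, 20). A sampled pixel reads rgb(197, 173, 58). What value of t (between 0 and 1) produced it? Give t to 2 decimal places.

Invert the lerp on the G channel (largest span, 144): t = (173 − 75) / (219 − 75) = 98/144 = 0.68056.
Check on R: (197 − 111)/(237 − 111) = 0.6825 ✓

0.68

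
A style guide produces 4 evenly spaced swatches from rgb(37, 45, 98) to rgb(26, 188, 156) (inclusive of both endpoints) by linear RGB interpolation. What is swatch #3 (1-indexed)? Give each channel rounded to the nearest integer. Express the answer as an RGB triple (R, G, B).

With 4 swatches and endpoints inclusive, swatch 3 sits at t = (3 − 1)/(4 − 1) = 2/3 ≈ 0.6667.
R = 37 + 0.6667 × (26 − 37) = 29.666 → 30
G = 45 + 0.6667 × (188 − 45) = 140.338 → 140
B = 98 + 0.6667 × (156 − 98) = 136.669 → 137

(30, 140, 137)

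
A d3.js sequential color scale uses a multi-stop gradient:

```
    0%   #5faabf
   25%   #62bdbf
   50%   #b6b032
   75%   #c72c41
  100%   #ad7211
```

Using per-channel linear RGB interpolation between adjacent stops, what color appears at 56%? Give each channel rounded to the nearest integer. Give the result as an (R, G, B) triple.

(186, 144, 54)

56% lies between the 50% and 75% stops, so the local fraction is t = (56 − 50)/(75 − 50) = 6/25 ≈ 0.24.
#b6b032 → (182, 176, 50); #c72c41 → (199, 44, 65).
R = 182 + 0.24 × (199 − 182) = 186.08 → 186
G = 176 + 0.24 × (44 − 176) = 144.32 → 144
B = 50 + 0.24 × (65 − 50) = 53.6 → 54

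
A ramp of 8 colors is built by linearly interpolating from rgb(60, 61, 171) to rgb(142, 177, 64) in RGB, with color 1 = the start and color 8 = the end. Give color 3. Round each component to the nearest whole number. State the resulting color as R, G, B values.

(83, 94, 140)

With 8 swatches and endpoints inclusive, swatch 3 sits at t = (3 − 1)/(8 − 1) = 2/7 ≈ 0.2857.
R = 60 + 0.2857 × (142 − 60) = 83.427 → 83
G = 61 + 0.2857 × (177 − 61) = 94.141 → 94
B = 171 + 0.2857 × (64 − 171) = 140.43 → 140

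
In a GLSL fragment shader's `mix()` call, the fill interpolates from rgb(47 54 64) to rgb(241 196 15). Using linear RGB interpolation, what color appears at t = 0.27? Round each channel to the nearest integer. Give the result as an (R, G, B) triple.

R = 47 + 0.27 × (241 − 47) = 47 + 0.27 × 194 = 99.38 → 99
G = 54 + 0.27 × (196 − 54) = 54 + 0.27 × 142 = 92.34 → 92
B = 64 + 0.27 × (15 − 64) = 64 + 0.27 × -49 = 50.77 → 51
So the blended color is (99, 92, 51), about #635c33.

(99, 92, 51)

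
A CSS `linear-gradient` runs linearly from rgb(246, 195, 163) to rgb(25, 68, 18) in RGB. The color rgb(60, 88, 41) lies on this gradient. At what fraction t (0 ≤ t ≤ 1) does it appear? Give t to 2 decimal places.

0.84

Invert the lerp on the R channel (largest span, 221): t = (60 − 246) / (25 − 246) = -186/-221 = 0.84163.
Check on G: (88 − 195)/(68 − 195) = 0.8425 ✓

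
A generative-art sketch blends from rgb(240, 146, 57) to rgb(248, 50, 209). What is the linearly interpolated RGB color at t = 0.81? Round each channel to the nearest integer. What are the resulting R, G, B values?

R = 240 + 0.81 × (248 − 240) = 240 + 0.81 × 8 = 246.48 → 246
G = 146 + 0.81 × (50 − 146) = 146 + 0.81 × -96 = 68.24 → 68
B = 57 + 0.81 × (209 − 57) = 57 + 0.81 × 152 = 180.12 → 180

(246, 68, 180)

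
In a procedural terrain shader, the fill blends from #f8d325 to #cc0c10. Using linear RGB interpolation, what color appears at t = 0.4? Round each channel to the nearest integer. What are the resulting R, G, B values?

#f8d325 → (248, 211, 37); #cc0c10 → (204, 12, 16).
R = 248 + 0.4 × (204 − 248) = 248 + 0.4 × -44 = 230.4 → 230
G = 211 + 0.4 × (12 − 211) = 211 + 0.4 × -199 = 131.4 → 131
B = 37 + 0.4 × (16 − 37) = 37 + 0.4 × -21 = 28.6 → 29

(230, 131, 29)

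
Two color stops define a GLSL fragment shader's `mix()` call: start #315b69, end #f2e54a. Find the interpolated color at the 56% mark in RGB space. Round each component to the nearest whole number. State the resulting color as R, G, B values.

#315b69 → (49, 91, 105); #f2e54a → (242, 229, 74).
56% corresponds to t = 0.56.
R = 49 + 0.56 × (242 − 49) = 49 + 0.56 × 193 = 157.08 → 157
G = 91 + 0.56 × (229 − 91) = 91 + 0.56 × 138 = 168.28 → 168
B = 105 + 0.56 × (74 − 105) = 105 + 0.56 × -31 = 87.64 → 88

(157, 168, 88)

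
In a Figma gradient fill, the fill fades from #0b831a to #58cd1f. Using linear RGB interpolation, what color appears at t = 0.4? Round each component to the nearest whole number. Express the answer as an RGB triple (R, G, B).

#0b831a → (11, 131, 26); #58cd1f → (88, 205, 31).
R = 11 + 0.4 × (88 − 11) = 11 + 0.4 × 77 = 41.8 → 42
G = 131 + 0.4 × (205 − 131) = 131 + 0.4 × 74 = 160.6 → 161
B = 26 + 0.4 × (31 − 26) = 26 + 0.4 × 5 = 28 → 28

(42, 161, 28)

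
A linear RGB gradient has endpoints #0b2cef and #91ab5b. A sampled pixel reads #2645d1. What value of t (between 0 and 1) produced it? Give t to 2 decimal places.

0.20

Invert the lerp on the B channel (largest span, 148): t = (209 − 239) / (91 − 239) = -30/-148 = 0.2027.
Check on R: (38 − 11)/(145 − 11) = 0.2015 ✓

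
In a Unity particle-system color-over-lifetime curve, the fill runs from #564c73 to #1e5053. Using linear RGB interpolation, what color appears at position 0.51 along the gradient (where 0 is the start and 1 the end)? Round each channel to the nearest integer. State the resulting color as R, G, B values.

(57, 78, 99)

#564c73 → (86, 76, 115); #1e5053 → (30, 80, 83).
R = 86 + 0.51 × (30 − 86) = 86 + 0.51 × -56 = 57.44 → 57
G = 76 + 0.51 × (80 − 76) = 76 + 0.51 × 4 = 78.04 → 78
B = 115 + 0.51 × (83 − 115) = 115 + 0.51 × -32 = 98.68 → 99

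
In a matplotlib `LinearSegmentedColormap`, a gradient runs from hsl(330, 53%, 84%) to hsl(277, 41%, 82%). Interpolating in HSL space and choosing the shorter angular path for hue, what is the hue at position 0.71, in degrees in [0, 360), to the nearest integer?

292

Hue arc: Δh = 277 − 330 = -53° (|Δh| ≤ 180, already the shorter path).
H = 330 + 0.71 × (-53) = 292.37 → 292°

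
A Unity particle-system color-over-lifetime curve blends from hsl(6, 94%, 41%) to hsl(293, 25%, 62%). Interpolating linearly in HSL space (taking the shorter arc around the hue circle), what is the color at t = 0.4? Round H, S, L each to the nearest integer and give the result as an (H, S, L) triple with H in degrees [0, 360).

(337, 66, 49)

Hue: 293 − 6 = 287°, but |287| > 180 so the shorter arc goes the other way: Δh = 287 − 360 = -73°.
H = 6 + 0.4 × (-73) = -23.2 → -23 → -23 mod 360 = 337°
S = 94 + 0.4 × (25 − 94) = 66.4 → 66%
L = 41 + 0.4 × (62 − 41) = 49.4 → 49%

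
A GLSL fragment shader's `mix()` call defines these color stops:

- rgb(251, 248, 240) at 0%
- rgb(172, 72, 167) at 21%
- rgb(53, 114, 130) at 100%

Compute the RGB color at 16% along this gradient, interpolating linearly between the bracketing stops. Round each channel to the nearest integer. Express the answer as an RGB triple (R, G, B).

16% lies between the 0% and 21% stops, so the local fraction is t = (16 − 0)/(21 − 0) = 16/21 ≈ 0.7619.
R = 251 + 0.7619 × (172 − 251) = 190.81 → 191
G = 248 + 0.7619 × (72 − 248) = 113.906 → 114
B = 240 + 0.7619 × (167 − 240) = 184.381 → 184

(191, 114, 184)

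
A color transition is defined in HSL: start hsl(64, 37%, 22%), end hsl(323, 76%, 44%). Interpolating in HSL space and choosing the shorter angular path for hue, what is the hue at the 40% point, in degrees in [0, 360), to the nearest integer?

Hue: 323 − 64 = 259°, but |259| > 180 so the shorter arc goes the other way: Δh = 259 − 360 = -101°.
H = 64 + 0.4 × (-101) = 23.6 → 24°

24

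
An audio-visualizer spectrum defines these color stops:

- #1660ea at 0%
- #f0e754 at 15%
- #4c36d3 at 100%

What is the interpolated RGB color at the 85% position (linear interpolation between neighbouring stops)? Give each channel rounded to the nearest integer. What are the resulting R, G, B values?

(105, 85, 189)

85% lies between the 15% and 100% stops, so the local fraction is t = (85 − 15)/(100 − 15) = 70/85 ≈ 0.8235.
#f0e754 → (240, 231, 84); #4c36d3 → (76, 54, 211).
R = 240 + 0.8235 × (76 − 240) = 104.946 → 105
G = 231 + 0.8235 × (54 − 231) = 85.24 → 85
B = 84 + 0.8235 × (211 − 84) = 188.584 → 189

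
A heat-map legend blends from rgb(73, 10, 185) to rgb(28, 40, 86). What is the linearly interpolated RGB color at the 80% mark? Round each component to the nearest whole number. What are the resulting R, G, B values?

(37, 34, 106)

80% corresponds to t = 0.8.
R = 73 + 0.8 × (28 − 73) = 73 + 0.8 × -45 = 37 → 37
G = 10 + 0.8 × (40 − 10) = 10 + 0.8 × 30 = 34 → 34
B = 185 + 0.8 × (86 − 185) = 185 + 0.8 × -99 = 105.8 → 106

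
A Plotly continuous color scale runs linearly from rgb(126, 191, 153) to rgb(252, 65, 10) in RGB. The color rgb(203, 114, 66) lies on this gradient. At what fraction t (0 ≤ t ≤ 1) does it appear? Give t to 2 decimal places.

0.61

Invert the lerp on the B channel (largest span, 143): t = (66 − 153) / (10 − 153) = -87/-143 = 0.60839.
Check on R: (203 − 126)/(252 − 126) = 0.6111 ✓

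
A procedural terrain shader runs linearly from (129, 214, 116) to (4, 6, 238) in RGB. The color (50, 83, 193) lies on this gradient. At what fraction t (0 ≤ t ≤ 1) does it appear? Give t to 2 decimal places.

0.63

Invert the lerp on the G channel (largest span, 208): t = (83 − 214) / (6 − 214) = -131/-208 = 0.62981.
Check on R: (50 − 129)/(4 − 129) = 0.632 ✓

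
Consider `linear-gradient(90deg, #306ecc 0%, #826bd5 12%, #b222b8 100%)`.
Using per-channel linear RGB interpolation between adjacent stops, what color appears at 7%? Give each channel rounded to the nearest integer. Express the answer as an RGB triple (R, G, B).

7% lies between the 0% and 12% stops, so the local fraction is t = (7 − 0)/(12 − 0) = 7/12 ≈ 0.5833.
#306ecc → (48, 110, 204); #826bd5 → (130, 107, 213).
R = 48 + 0.5833 × (130 − 48) = 95.831 → 96
G = 110 + 0.5833 × (107 − 110) = 108.25 → 108
B = 204 + 0.5833 × (213 − 204) = 209.25 → 209

(96, 108, 209)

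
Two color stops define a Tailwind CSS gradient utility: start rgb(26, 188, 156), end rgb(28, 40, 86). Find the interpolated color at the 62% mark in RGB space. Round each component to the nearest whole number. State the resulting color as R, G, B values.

(27, 96, 113)

62% corresponds to t = 0.62.
R = 26 + 0.62 × (28 − 26) = 26 + 0.62 × 2 = 27.24 → 27
G = 188 + 0.62 × (40 − 188) = 188 + 0.62 × -148 = 96.24 → 96
B = 156 + 0.62 × (86 − 156) = 156 + 0.62 × -70 = 112.6 → 113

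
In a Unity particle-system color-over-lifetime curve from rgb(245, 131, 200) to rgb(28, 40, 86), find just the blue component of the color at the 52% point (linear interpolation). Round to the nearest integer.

141

B = 200 + 0.52 × (86 − 200) = 140.72 → 141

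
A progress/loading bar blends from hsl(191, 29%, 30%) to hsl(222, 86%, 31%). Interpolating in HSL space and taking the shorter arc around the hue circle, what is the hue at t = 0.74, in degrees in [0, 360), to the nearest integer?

214

Hue arc: Δh = 222 − 191 = 31° (|Δh| ≤ 180, already the shorter path).
H = 191 + 0.74 × (31) = 213.94 → 214°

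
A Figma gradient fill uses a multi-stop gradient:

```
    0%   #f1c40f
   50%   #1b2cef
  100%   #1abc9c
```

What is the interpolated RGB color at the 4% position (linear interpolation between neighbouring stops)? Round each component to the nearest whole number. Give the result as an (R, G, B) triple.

(224, 184, 33)

4% lies between the 0% and 50% stops, so the local fraction is t = (4 − 0)/(50 − 0) = 4/50 ≈ 0.08.
#f1c40f → (241, 196, 15); #1b2cef → (27, 44, 239).
R = 241 + 0.08 × (27 − 241) = 223.88 → 224
G = 196 + 0.08 × (44 − 196) = 183.84 → 184
B = 15 + 0.08 × (239 − 15) = 32.92 → 33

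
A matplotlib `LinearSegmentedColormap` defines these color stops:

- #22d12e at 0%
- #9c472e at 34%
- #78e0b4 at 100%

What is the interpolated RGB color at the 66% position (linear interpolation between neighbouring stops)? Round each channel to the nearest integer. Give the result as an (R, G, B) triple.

66% lies between the 34% and 100% stops, so the local fraction is t = (66 − 34)/(100 − 34) = 32/66 ≈ 0.4848.
#9c472e → (156, 71, 46); #78e0b4 → (120, 224, 180).
R = 156 + 0.4848 × (120 − 156) = 138.547 → 139
G = 71 + 0.4848 × (224 − 71) = 145.174 → 145
B = 46 + 0.4848 × (180 − 46) = 110.963 → 111

(139, 145, 111)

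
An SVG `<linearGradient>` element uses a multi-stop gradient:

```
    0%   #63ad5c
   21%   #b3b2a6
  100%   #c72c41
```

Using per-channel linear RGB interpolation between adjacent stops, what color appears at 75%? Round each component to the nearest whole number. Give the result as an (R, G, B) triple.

(193, 86, 97)

75% lies between the 21% and 100% stops, so the local fraction is t = (75 − 21)/(100 − 21) = 54/79 ≈ 0.6835.
#b3b2a6 → (179, 178, 166); #c72c41 → (199, 44, 65).
R = 179 + 0.6835 × (199 − 179) = 192.67 → 193
G = 178 + 0.6835 × (44 − 178) = 86.411 → 86
B = 166 + 0.6835 × (65 − 166) = 96.966 → 97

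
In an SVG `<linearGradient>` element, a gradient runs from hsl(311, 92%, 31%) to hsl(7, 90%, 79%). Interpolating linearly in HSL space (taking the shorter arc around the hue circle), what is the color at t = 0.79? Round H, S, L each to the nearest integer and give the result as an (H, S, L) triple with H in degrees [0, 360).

(355, 90, 69)

Hue: 7 − 311 = -304°, but |-304| > 180 so the shorter arc goes the other way: Δh = -304 + 360 = 56°.
H = 311 + 0.79 × (56) = 355.24 → 355°
S = 92 + 0.79 × (90 − 92) = 90.42 → 90%
L = 31 + 0.79 × (79 − 31) = 68.92 → 69%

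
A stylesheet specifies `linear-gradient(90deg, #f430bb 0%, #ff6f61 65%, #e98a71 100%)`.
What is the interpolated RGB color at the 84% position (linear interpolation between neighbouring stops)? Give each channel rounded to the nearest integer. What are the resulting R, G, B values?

(243, 126, 106)

84% lies between the 65% and 100% stops, so the local fraction is t = (84 − 65)/(100 − 65) = 19/35 ≈ 0.5429.
#ff6f61 → (255, 111, 97); #e98a71 → (233, 138, 113).
R = 255 + 0.5429 × (233 − 255) = 243.056 → 243
G = 111 + 0.5429 × (138 − 111) = 125.658 → 126
B = 97 + 0.5429 × (113 − 97) = 105.686 → 106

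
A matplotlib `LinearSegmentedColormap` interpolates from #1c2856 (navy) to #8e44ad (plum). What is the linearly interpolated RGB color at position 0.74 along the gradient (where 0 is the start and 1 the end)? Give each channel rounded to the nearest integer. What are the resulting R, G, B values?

#1c2856 → (28, 40, 86); #8e44ad → (142, 68, 173).
R = 28 + 0.74 × (142 − 28) = 28 + 0.74 × 114 = 112.36 → 112
G = 40 + 0.74 × (68 − 40) = 40 + 0.74 × 28 = 60.72 → 61
B = 86 + 0.74 × (173 − 86) = 86 + 0.74 × 87 = 150.38 → 150

(112, 61, 150)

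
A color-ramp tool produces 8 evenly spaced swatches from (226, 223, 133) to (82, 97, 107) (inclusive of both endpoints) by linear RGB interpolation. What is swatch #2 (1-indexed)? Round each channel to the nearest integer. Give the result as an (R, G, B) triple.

With 8 swatches and endpoints inclusive, swatch 2 sits at t = (2 − 1)/(8 − 1) = 1/7 ≈ 0.1429.
R = 226 + 0.1429 × (82 − 226) = 205.422 → 205
G = 223 + 0.1429 × (97 − 223) = 204.995 → 205
B = 133 + 0.1429 × (107 − 133) = 129.285 → 129

(205, 205, 129)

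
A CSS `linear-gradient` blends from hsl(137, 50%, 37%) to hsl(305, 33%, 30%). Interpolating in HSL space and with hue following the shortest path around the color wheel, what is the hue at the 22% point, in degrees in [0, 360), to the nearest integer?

174

Hue arc: Δh = 305 − 137 = 168° (|Δh| ≤ 180, already the shorter path).
H = 137 + 0.22 × (168) = 173.96 → 174°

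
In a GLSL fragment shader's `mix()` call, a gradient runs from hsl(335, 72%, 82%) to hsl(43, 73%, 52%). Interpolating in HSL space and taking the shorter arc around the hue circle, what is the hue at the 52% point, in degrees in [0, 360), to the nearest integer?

10

Hue: 43 − 335 = -292°, but |-292| > 180 so the shorter arc goes the other way: Δh = -292 + 360 = 68°.
H = 335 + 0.52 × (68) = 370.36 → 370 → 370 mod 360 = 10°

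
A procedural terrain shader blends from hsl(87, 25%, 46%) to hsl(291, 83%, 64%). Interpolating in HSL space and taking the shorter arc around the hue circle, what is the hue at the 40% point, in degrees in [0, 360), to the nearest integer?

25

Hue: 291 − 87 = 204°, but |204| > 180 so the shorter arc goes the other way: Δh = 204 − 360 = -156°.
H = 87 + 0.4 × (-156) = 24.6 → 25°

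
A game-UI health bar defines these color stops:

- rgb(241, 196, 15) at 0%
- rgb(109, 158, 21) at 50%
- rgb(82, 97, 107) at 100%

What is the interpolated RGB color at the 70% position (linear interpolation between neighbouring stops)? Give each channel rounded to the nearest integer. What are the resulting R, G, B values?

70% lies between the 50% and 100% stops, so the local fraction is t = (70 − 50)/(100 − 50) = 20/50 ≈ 0.4.
R = 109 + 0.4 × (82 − 109) = 98.2 → 98
G = 158 + 0.4 × (97 − 158) = 133.6 → 134
B = 21 + 0.4 × (107 − 21) = 55.4 → 55

(98, 134, 55)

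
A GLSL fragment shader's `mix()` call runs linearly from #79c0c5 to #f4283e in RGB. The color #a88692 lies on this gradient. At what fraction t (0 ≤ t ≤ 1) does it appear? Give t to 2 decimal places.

0.38

Invert the lerp on the G channel (largest span, 152): t = (134 − 192) / (40 − 192) = -58/-152 = 0.38158.
Check on R: (168 − 121)/(244 − 121) = 0.3821 ✓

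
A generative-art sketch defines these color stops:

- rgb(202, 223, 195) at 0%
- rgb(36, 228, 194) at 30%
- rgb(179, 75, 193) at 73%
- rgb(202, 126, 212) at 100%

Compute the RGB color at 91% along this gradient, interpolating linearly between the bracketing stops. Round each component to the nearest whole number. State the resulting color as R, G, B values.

91% lies between the 73% and 100% stops, so the local fraction is t = (91 − 73)/(100 − 73) = 18/27 ≈ 0.6667.
R = 179 + 0.6667 × (202 − 179) = 194.334 → 194
G = 75 + 0.6667 × (126 − 75) = 109.002 → 109
B = 193 + 0.6667 × (212 − 193) = 205.667 → 206

(194, 109, 206)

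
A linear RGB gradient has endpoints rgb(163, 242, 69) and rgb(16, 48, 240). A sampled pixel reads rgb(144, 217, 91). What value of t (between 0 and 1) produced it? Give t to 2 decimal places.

0.13

Invert the lerp on the G channel (largest span, 194): t = (217 − 242) / (48 − 242) = -25/-194 = 0.12887.
Check on R: (144 − 163)/(16 − 163) = 0.1293 ✓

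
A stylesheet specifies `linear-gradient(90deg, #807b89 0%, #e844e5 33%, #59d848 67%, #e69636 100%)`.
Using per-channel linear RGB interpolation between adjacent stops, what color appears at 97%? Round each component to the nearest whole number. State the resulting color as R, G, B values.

(217, 156, 56)

97% lies between the 67% and 100% stops, so the local fraction is t = (97 − 67)/(100 − 67) = 30/33 ≈ 0.9091.
#59d848 → (89, 216, 72); #e69636 → (230, 150, 54).
R = 89 + 0.9091 × (230 − 89) = 217.183 → 217
G = 216 + 0.9091 × (150 − 216) = 155.999 → 156
B = 72 + 0.9091 × (54 − 72) = 55.636 → 56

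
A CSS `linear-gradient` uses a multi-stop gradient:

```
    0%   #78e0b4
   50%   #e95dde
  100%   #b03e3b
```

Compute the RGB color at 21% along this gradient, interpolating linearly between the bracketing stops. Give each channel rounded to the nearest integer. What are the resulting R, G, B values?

21% lies between the 0% and 50% stops, so the local fraction is t = (21 − 0)/(50 − 0) = 21/50 ≈ 0.42.
#78e0b4 → (120, 224, 180); #e95dde → (233, 93, 222).
R = 120 + 0.42 × (233 − 120) = 167.46 → 167
G = 224 + 0.42 × (93 − 224) = 168.98 → 169
B = 180 + 0.42 × (222 − 180) = 197.64 → 198

(167, 169, 198)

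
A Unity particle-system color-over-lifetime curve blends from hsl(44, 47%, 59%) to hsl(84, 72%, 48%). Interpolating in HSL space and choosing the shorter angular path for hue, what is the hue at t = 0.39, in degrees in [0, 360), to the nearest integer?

Hue arc: Δh = 84 − 44 = 40° (|Δh| ≤ 180, already the shorter path).
H = 44 + 0.39 × (40) = 59.6 → 60°

60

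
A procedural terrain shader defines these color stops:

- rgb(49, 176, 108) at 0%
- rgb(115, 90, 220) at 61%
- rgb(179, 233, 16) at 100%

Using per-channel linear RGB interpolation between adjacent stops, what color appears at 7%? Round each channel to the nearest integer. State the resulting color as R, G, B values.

(57, 166, 121)

7% lies between the 0% and 61% stops, so the local fraction is t = (7 − 0)/(61 − 0) = 7/61 ≈ 0.1148.
R = 49 + 0.1148 × (115 − 49) = 56.577 → 57
G = 176 + 0.1148 × (90 − 176) = 166.127 → 166
B = 108 + 0.1148 × (220 − 108) = 120.858 → 121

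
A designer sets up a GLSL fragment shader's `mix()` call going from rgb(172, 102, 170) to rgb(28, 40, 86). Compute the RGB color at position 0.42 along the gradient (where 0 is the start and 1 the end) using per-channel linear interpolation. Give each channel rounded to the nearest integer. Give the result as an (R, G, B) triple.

(112, 76, 135)

R = 172 + 0.42 × (28 − 172) = 172 + 0.42 × -144 = 111.52 → 112
G = 102 + 0.42 × (40 − 102) = 102 + 0.42 × -62 = 75.96 → 76
B = 170 + 0.42 × (86 − 170) = 170 + 0.42 × -84 = 134.72 → 135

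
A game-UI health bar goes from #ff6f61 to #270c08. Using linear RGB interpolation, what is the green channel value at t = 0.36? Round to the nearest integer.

75

G₁ = 111 (from #ff6f61), G₂ = 12 (from #270c08).
G = 111 + 0.36 × (12 − 111) = 75.36 → 75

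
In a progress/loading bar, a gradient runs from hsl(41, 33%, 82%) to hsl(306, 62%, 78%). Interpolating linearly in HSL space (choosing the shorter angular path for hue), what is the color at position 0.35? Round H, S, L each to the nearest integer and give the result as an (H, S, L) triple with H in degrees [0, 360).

(8, 43, 81)

Hue: 306 − 41 = 265°, but |265| > 180 so the shorter arc goes the other way: Δh = 265 − 360 = -95°.
H = 41 + 0.35 × (-95) = 7.75 → 8°
S = 33 + 0.35 × (62 − 33) = 43.15 → 43%
L = 82 + 0.35 × (78 − 82) = 80.6 → 81%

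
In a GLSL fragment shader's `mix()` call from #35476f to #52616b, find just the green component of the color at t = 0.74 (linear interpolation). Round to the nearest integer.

G₁ = 71 (from #35476f), G₂ = 97 (from #52616b).
G = 71 + 0.74 × (97 − 71) = 90.24 → 90

90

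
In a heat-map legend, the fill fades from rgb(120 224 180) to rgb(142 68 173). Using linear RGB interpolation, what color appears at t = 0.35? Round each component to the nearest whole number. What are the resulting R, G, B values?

R = 120 + 0.35 × (142 − 120) = 120 + 0.35 × 22 = 127.7 → 128
G = 224 + 0.35 × (68 − 224) = 224 + 0.35 × -156 = 169.4 → 169
B = 180 + 0.35 × (173 − 180) = 180 + 0.35 × -7 = 177.55 → 178

(128, 169, 178)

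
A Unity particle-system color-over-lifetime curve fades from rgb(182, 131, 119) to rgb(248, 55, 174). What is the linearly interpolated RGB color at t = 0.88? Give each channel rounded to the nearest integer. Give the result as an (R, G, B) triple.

(240, 64, 167)

R = 182 + 0.88 × (248 − 182) = 182 + 0.88 × 66 = 240.08 → 240
G = 131 + 0.88 × (55 − 131) = 131 + 0.88 × -76 = 64.12 → 64
B = 119 + 0.88 × (174 − 119) = 119 + 0.88 × 55 = 167.4 → 167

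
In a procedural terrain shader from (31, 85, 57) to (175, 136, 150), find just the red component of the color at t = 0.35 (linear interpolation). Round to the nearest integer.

R = 31 + 0.35 × (175 − 31) = 81.4 → 81

81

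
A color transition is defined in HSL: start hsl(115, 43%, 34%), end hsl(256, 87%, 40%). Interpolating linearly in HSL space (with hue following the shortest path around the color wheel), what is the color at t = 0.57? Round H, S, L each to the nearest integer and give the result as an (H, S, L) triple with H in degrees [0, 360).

Hue arc: Δh = 256 − 115 = 141° (|Δh| ≤ 180, already the shorter path).
H = 115 + 0.57 × (141) = 195.37 → 195°
S = 43 + 0.57 × (87 − 43) = 68.08 → 68%
L = 34 + 0.57 × (40 − 34) = 37.42 → 37%

(195, 68, 37)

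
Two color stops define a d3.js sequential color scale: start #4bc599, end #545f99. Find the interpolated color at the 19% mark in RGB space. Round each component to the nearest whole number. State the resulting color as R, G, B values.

#4bc599 → (75, 197, 153); #545f99 → (84, 95, 153).
19% corresponds to t = 0.19.
R = 75 + 0.19 × (84 − 75) = 75 + 0.19 × 9 = 76.71 → 77
G = 197 + 0.19 × (95 − 197) = 197 + 0.19 × -102 = 177.62 → 178
B = 153 + 0.19 × (153 − 153) = 153 + 0.19 × 0 = 153 → 153
So the blended color is (77, 178, 153), about #4db299.

(77, 178, 153)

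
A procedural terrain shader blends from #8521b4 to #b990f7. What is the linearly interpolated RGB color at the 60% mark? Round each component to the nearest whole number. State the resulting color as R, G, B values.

(164, 100, 220)

#8521b4 → (133, 33, 180); #b990f7 → (185, 144, 247).
60% corresponds to t = 0.6.
R = 133 + 0.6 × (185 − 133) = 133 + 0.6 × 52 = 164.2 → 164
G = 33 + 0.6 × (144 − 33) = 33 + 0.6 × 111 = 99.6 → 100
B = 180 + 0.6 × (247 − 180) = 180 + 0.6 × 67 = 220.2 → 220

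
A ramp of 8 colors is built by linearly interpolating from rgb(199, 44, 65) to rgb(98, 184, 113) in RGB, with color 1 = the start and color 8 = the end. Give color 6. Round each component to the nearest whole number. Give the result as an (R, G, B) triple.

(127, 144, 99)

With 8 swatches and endpoints inclusive, swatch 6 sits at t = (6 − 1)/(8 − 1) = 5/7 ≈ 0.7143.
R = 199 + 0.7143 × (98 − 199) = 126.856 → 127
G = 44 + 0.7143 × (184 − 44) = 144.002 → 144
B = 65 + 0.7143 × (113 − 65) = 99.286 → 99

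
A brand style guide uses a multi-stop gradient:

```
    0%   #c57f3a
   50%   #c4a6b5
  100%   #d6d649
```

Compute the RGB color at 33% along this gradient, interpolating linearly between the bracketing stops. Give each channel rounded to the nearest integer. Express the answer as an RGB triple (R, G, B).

(196, 153, 139)

33% lies between the 0% and 50% stops, so the local fraction is t = (33 − 0)/(50 − 0) = 33/50 ≈ 0.66.
#c57f3a → (197, 127, 58); #c4a6b5 → (196, 166, 181).
R = 197 + 0.66 × (196 − 197) = 196.34 → 196
G = 127 + 0.66 × (166 − 127) = 152.74 → 153
B = 58 + 0.66 × (181 − 58) = 139.18 → 139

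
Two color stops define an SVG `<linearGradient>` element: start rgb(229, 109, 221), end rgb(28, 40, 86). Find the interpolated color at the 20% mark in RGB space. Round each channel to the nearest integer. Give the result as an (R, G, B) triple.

(189, 95, 194)

20% corresponds to t = 0.2.
R = 229 + 0.2 × (28 − 229) = 229 + 0.2 × -201 = 188.8 → 189
G = 109 + 0.2 × (40 − 109) = 109 + 0.2 × -69 = 95.2 → 95
B = 221 + 0.2 × (86 − 221) = 221 + 0.2 × -135 = 194 → 194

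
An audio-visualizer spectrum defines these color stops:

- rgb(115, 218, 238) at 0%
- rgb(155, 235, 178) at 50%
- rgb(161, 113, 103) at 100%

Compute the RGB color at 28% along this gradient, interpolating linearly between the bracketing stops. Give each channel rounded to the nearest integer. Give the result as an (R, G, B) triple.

(137, 228, 204)

28% lies between the 0% and 50% stops, so the local fraction is t = (28 − 0)/(50 − 0) = 28/50 ≈ 0.56.
R = 115 + 0.56 × (155 − 115) = 137.4 → 137
G = 218 + 0.56 × (235 − 218) = 227.52 → 228
B = 238 + 0.56 × (178 − 238) = 204.4 → 204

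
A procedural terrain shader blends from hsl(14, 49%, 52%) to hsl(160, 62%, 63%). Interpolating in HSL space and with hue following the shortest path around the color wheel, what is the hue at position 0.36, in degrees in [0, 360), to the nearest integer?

67

Hue arc: Δh = 160 − 14 = 146° (|Δh| ≤ 180, already the shorter path).
H = 14 + 0.36 × (146) = 66.56 → 67°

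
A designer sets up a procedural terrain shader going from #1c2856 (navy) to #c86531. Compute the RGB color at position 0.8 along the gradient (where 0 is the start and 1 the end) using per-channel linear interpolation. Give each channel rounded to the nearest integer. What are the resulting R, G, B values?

#1c2856 → (28, 40, 86); #c86531 → (200, 101, 49).
R = 28 + 0.8 × (200 − 28) = 28 + 0.8 × 172 = 165.6 → 166
G = 40 + 0.8 × (101 − 40) = 40 + 0.8 × 61 = 88.8 → 89
B = 86 + 0.8 × (49 − 86) = 86 + 0.8 × -37 = 56.4 → 56

(166, 89, 56)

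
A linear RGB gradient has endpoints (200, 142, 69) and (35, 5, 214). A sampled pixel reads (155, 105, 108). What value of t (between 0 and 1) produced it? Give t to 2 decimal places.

Invert the lerp on the R channel (largest span, 165): t = (155 − 200) / (35 − 200) = -45/-165 = 0.27273.
Check on G: (105 − 142)/(5 − 142) = 0.2701 ✓

0.27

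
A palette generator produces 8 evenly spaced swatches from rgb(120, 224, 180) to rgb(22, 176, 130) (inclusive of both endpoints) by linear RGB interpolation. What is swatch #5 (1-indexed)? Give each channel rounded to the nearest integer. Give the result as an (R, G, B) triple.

(64, 197, 151)

With 8 swatches and endpoints inclusive, swatch 5 sits at t = (5 − 1)/(8 − 1) = 4/7 ≈ 0.5714.
R = 120 + 0.5714 × (22 − 120) = 64.003 → 64
G = 224 + 0.5714 × (176 − 224) = 196.573 → 197
B = 180 + 0.5714 × (130 − 180) = 151.43 → 151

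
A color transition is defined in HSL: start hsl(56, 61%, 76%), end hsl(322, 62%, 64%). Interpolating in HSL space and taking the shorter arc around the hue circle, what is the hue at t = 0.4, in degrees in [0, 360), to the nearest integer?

18

Hue: 322 − 56 = 266°, but |266| > 180 so the shorter arc goes the other way: Δh = 266 − 360 = -94°.
H = 56 + 0.4 × (-94) = 18.4 → 18°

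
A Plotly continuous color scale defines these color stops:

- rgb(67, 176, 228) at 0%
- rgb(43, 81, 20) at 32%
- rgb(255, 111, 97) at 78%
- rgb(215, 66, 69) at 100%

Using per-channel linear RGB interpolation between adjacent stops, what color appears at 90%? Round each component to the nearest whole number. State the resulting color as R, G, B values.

90% lies between the 78% and 100% stops, so the local fraction is t = (90 − 78)/(100 − 78) = 12/22 ≈ 0.5455.
R = 255 + 0.5455 × (215 − 255) = 233.18 → 233
G = 111 + 0.5455 × (66 − 111) = 86.453 → 86
B = 97 + 0.5455 × (69 − 97) = 81.726 → 82

(233, 86, 82)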